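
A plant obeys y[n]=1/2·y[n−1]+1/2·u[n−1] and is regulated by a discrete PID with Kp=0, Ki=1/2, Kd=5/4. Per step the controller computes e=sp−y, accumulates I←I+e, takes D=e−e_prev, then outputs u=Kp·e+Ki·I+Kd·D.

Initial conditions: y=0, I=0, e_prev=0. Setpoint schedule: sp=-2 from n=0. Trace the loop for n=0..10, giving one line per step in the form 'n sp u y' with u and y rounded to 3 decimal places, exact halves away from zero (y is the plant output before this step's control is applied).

0 -2 -3.500 0.000
1 -2 1.063 -1.750
2 -2 -3.711 -0.344
3 -2 0.165 -2.027
4 -2 -3.844 -0.931
5 -2 -0.459 -2.388
6 -2 -3.773 -1.424
7 -2 -0.800 -2.598
8 -2 -3.543 -1.699
9 -2 -0.956 -2.621
10 -2 -3.255 -1.789

(exact arithmetic carried between steps; '≈' marks a value shown rounded to 6 d.p. or computed from one; I and e_prev carry over from the previous line; the table rounds u and y to 3 d.p., halves away from zero)
n=0: y=0, sp=-2, e=sp−y=-2; I=-2, D=e−e_prev=-2; u=0·(-2)+1/2·(-2)+5/4·(-2)=-3.5; next y=1/2·0+1/2·(-3.5)=-1.75
n=1: y=-1.75, sp=-2, e=sp−y=-0.25; I=-2.25, D=e−e_prev=1.75; u=0·(-0.25)+1/2·(-2.25)+5/4·1.75=1.0625; next y=1/2·(-1.75)+1/2·1.0625=-0.34375
n=2: y=-0.34375, sp=-2, e=sp−y=-1.65625; I=-3.90625, D=e−e_prev=-1.40625; u=0·(-1.65625)+1/2·(-3.90625)+5/4·(-1.40625)≈-3.710938; next y=1/2·(-0.34375)+1/2·(-3.710938)≈-2.027344
n=3: y≈-2.027344, sp=-2, e=sp−y≈0.027344; I≈-3.878906, D=e−e_prev≈1.683594; u=0·0.027344+1/2·(-3.878906)+5/4·1.683594≈0.165039; next y=1/2·(-2.027344)+1/2·0.165039≈-0.931152
n=4: y≈-0.931152, sp=-2, e=sp−y≈-1.068848; I≈-4.947754, D=e−e_prev≈-1.096191; u=0·(-1.068848)+1/2·(-4.947754)+5/4·(-1.096191)≈-3.844116; next y=1/2·(-0.931152)+1/2·(-3.844116)≈-2.387634
n=5: y≈-2.387634, sp=-2, e=sp−y≈0.387634; I≈-4.560120, D=e−e_prev≈1.456482; u=0·0.387634+1/2·(-4.560120)+5/4·1.456482≈-0.459457; next y=1/2·(-2.387634)+1/2·(-0.459457)≈-1.423546
n=6: y≈-1.423546, sp=-2, e=sp−y≈-0.576454; I≈-5.136574, D=e−e_prev≈-0.964088; u=0·(-0.576454)+1/2·(-5.136574)+5/4·(-0.964088)≈-3.773397; next y=1/2·(-1.423546)+1/2·(-3.773397)≈-2.598472
n=7: y≈-2.598472, sp=-2, e=sp−y≈0.598472; I≈-4.538102, D=e−e_prev≈1.174926; u=0·0.598472+1/2·(-4.538102)+5/4·1.174926≈-0.800394; next y=1/2·(-2.598472)+1/2·(-0.800394)≈-1.699433
n=8: y≈-1.699433, sp=-2, e=sp−y≈-0.300567; I≈-4.838669, D=e−e_prev≈-0.899039; u=0·(-0.300567)+1/2·(-4.838669)+5/4·(-0.899039)≈-3.543133; next y=1/2·(-1.699433)+1/2·(-3.543133)≈-2.621283
n=9: y≈-2.621283, sp=-2, e=sp−y≈0.621283; I≈-4.217386, D=e−e_prev≈0.921850; u=0·0.621283+1/2·(-4.217386)+5/4·0.921850≈-0.956380; next y=1/2·(-2.621283)+1/2·(-0.956380)≈-1.788832
n=10: y≈-1.788832, sp=-2, e=sp−y≈-0.211168; I≈-4.428555, D=e−e_prev≈-0.832451; u=0·(-0.211168)+1/2·(-4.428555)+5/4·(-0.832451)≈-3.254842; next y=1/2·(-1.788832)+1/2·(-3.254842)≈-2.521837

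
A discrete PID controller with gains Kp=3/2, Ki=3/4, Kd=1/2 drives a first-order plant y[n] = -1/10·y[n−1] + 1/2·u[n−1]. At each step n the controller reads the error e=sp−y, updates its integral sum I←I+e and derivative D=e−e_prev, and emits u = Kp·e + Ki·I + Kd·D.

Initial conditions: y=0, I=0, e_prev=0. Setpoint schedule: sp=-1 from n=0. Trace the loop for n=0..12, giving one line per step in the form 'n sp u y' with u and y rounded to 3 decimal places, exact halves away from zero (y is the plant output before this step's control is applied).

(exact arithmetic carried between steps; '≈' marks a value shown rounded to 6 d.p. or computed from one; I and e_prev carry over from the previous line; the table rounds u and y to 3 d.p., halves away from zero)
n=0: y=0, sp=-1, e=sp−y=-1; I=-1, D=e−e_prev=-1; u=3/2·(-1)+3/4·(-1)+1/2·(-1)=-2.75; next y=-1/10·0+1/2·(-2.75)=-1.375
n=1: y=-1.375, sp=-1, e=sp−y=0.375; I=-0.625, D=e−e_prev=1.375; u=3/2·0.375+3/4·(-0.625)+1/2·1.375=0.78125; next y=-1/10·(-1.375)+1/2·0.78125=0.528125
n=2: y=0.528125, sp=-1, e=sp−y=-1.528125; I=-2.153125, D=e−e_prev=-1.903125; u=3/2·(-1.528125)+3/4·(-2.153125)+1/2·(-1.903125)≈-4.858594; next y=-1/10·0.528125+1/2·(-4.858594)≈-2.482109
n=3: y≈-2.482109, sp=-1, e=sp−y≈1.482109; I≈-0.671016, D=e−e_prev≈3.010234; u=3/2·1.482109+3/4·(-0.671016)+1/2·3.010234≈3.225020; next y=-1/10·(-2.482109)+1/2·3.225020≈1.860721
n=4: y≈1.860721, sp=-1, e=sp−y≈-2.860721; I≈-3.531736, D=e−e_prev≈-4.342830; u=3/2·(-2.860721)+3/4·(-3.531736)+1/2·(-4.342830)≈-9.111298; next y=-1/10·1.860721+1/2·(-9.111298)≈-4.741721
n=5: y≈-4.741721, sp=-1, e=sp−y≈3.741721; I≈0.209985, D=e−e_prev≈6.602442; u=3/2·3.741721+3/4·0.209985+1/2·6.602442≈9.071292; next y=-1/10·(-4.741721)+1/2·9.071292≈5.009818
n=6: y≈5.009818, sp=-1, e=sp−y≈-6.009818; I≈-5.799833, D=e−e_prev≈-9.751539; u=3/2·(-6.009818)+3/4·(-5.799833)+1/2·(-9.751539)≈-18.240371; next y=-1/10·5.009818+1/2·(-18.240371)≈-9.621167
n=7: y≈-9.621167, sp=-1, e=sp−y≈8.621167; I≈2.821334, D=e−e_prev≈14.630985; u=3/2·8.621167+3/4·2.821334+1/2·14.630985≈22.363244; next y=-1/10·(-9.621167)+1/2·22.363244≈12.143739
n=8: y≈12.143739, sp=-1, e=sp−y≈-13.143739; I≈-10.322405, D=e−e_prev≈-21.764906; u=3/2·(-13.143739)+3/4·(-10.322405)+1/2·(-21.764906)≈-38.339865; next y=-1/10·12.143739+1/2·(-38.339865)≈-20.384306
n=9: y≈-20.384306, sp=-1, e=sp−y≈19.384306; I≈9.061902, D=e−e_prev≈32.528045; u=3/2·19.384306+3/4·9.061902+1/2·32.528045≈52.136909; next y=-1/10·(-20.384306)+1/2·52.136909≈28.106885
n=10: y≈28.106885, sp=-1, e=sp−y≈-29.106885; I≈-20.044983, D=e−e_prev≈-48.491191; u=3/2·(-29.106885)+3/4·(-20.044983)+1/2·(-48.491191)≈-82.939660; next y=-1/10·28.106885+1/2·(-82.939660)≈-44.280519
n=11: y≈-44.280519, sp=-1, e=sp−y≈43.280519; I≈23.235536, D=e−e_prev≈72.387404; u=3/2·43.280519+3/4·23.235536+1/2·72.387404≈118.541132; next y=-1/10·(-44.280519)+1/2·118.541132≈63.698618
n=12: y≈63.698618, sp=-1, e=sp−y≈-64.698618; I≈-41.463082, D=e−e_prev≈-107.979136; u=3/2·(-64.698618)+3/4·(-41.463082)+1/2·(-107.979136)≈-182.134806; next y=-1/10·63.698618+1/2·(-182.134806)≈-97.437265

0 -1 -2.750 0.000
1 -1 0.781 -1.375
2 -1 -4.859 0.528
3 -1 3.225 -2.482
4 -1 -9.111 1.861
5 -1 9.071 -4.742
6 -1 -18.240 5.010
7 -1 22.363 -9.621
8 -1 -38.340 12.144
9 -1 52.137 -20.384
10 -1 -82.940 28.107
11 -1 118.541 -44.281
12 -1 -182.135 63.699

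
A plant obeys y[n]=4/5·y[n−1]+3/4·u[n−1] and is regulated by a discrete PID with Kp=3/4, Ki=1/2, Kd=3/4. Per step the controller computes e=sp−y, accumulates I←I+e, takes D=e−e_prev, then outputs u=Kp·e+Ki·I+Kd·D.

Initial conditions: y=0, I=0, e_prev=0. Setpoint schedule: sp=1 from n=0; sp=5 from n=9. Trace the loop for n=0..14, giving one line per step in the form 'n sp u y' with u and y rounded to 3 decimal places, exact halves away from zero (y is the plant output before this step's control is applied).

(exact arithmetic carried between steps; '≈' marks a value shown rounded to 6 d.p. or computed from one; I and e_prev carry over from the previous line; the table rounds u and y to 3 d.p., halves away from zero)
n=0: y=0, sp=1, e=sp−y=1; I=1, D=e−e_prev=1; u=3/4·1+1/2·1+3/4·1=2; next y=4/5·0+3/4·2=1.5
n=1: y=1.5, sp=1, e=sp−y=-0.5; I=0.5, D=e−e_prev=-1.5; u=3/4·(-0.5)+1/2·0.5+3/4·(-1.5)=-1.25; next y=4/5·1.5+3/4·(-1.25)=0.2625
n=2: y=0.2625, sp=1, e=sp−y=0.7375; I=1.2375, D=e−e_prev=1.2375; u=3/4·0.7375+1/2·1.2375+3/4·1.2375=2.1; next y=4/5·0.2625+3/4·2.1=1.785
n=3: y=1.785, sp=1, e=sp−y=-0.785; I=0.4525, D=e−e_prev=-1.5225; u=3/4·(-0.785)+1/2·0.4525+3/4·(-1.5225)=-1.504375; next y=4/5·1.785+3/4·(-1.504375)≈0.299719
n=4: y≈0.299719, sp=1, e=sp−y≈0.700281; I≈1.152781, D=e−e_prev≈1.485281; u=3/4·0.700281+1/2·1.152781+3/4·1.485281≈2.215563; next y=4/5·0.299719+3/4·2.215563≈1.901447
n=5: y≈1.901447, sp=1, e=sp−y≈-0.901447; I≈0.251334, D=e−e_prev≈-1.601728; u=3/4·(-0.901447)+1/2·0.251334+3/4·(-1.601728)≈-1.751714; next y=4/5·1.901447+3/4·(-1.751714)≈0.207372
n=6: y≈0.207372, sp=1, e=sp−y≈0.792628; I≈1.043962, D=e−e_prev≈1.694075; u=3/4·0.792628+1/2·1.043962+3/4·1.694075≈2.387008; next y=4/5·0.207372+3/4·2.387008≈1.956154
n=7: y≈1.956154, sp=1, e=sp−y≈-0.956154; I≈0.087809, D=e−e_prev≈-1.748782; u=3/4·(-0.956154)+1/2·0.087809+3/4·(-1.748782)≈-1.984798; next y=4/5·1.956154+3/4·(-1.984798)≈0.076325
n=8: y≈0.076325, sp=1, e=sp−y≈0.923675; I≈1.011484, D=e−e_prev≈1.879829; u=3/4·0.923675+1/2·1.011484+3/4·1.879829≈2.608370; next y=4/5·0.076325+3/4·2.608370≈2.017337
n=9: y≈2.017337, sp=5, e=sp−y≈2.982663; I≈3.994146, D=e−e_prev≈2.058988; u=3/4·2.982663+1/2·3.994146+3/4·2.058988≈5.778311; next y=4/5·2.017337+3/4·5.778311≈5.947603
n=10: y≈5.947603, sp=5, e=sp−y≈-0.947603; I≈3.046543, D=e−e_prev≈-3.930266; u=3/4·(-0.947603)+1/2·3.046543+3/4·(-3.930266)≈-2.135130; next y=4/5·5.947603+3/4·(-2.135130)≈3.156735
n=11: y≈3.156735, sp=5, e=sp−y≈1.843265; I≈4.889808, D=e−e_prev≈2.790868; u=3/4·1.843265+1/2·4.889808+3/4·2.790868≈5.920504; next y=4/5·3.156735+3/4·5.920504≈6.965766
n=12: y≈6.965766, sp=5, e=sp−y≈-1.965766; I≈2.924042, D=e−e_prev≈-3.809031; u=3/4·(-1.965766)+1/2·2.924042+3/4·(-3.809031)≈-2.869076; next y=4/5·6.965766+3/4·(-2.869076)≈3.420805
n=13: y≈3.420805, sp=5, e=sp−y≈1.579195; I≈4.503237, D=e−e_prev≈3.544960; u=3/4·1.579195+1/2·4.503237+3/4·3.544960≈6.094735; next y=4/5·3.420805+3/4·6.094735≈7.307695
n=14: y≈7.307695, sp=5, e=sp−y≈-2.307695; I≈2.195542, D=e−e_prev≈-3.886890; u=3/4·(-2.307695)+1/2·2.195542+3/4·(-3.886890)≈-3.548168; next y=4/5·7.307695+3/4·(-3.548168)≈3.185030

0 1 2.000 0.000
1 1 -1.250 1.500
2 1 2.100 0.263
3 1 -1.504 1.785
4 1 2.216 0.300
5 1 -1.752 1.901
6 1 2.387 0.207
7 1 -1.985 1.956
8 1 2.608 0.076
9 5 5.778 2.017
10 5 -2.135 5.948
11 5 5.921 3.157
12 5 -2.869 6.966
13 5 6.095 3.421
14 5 -3.548 7.308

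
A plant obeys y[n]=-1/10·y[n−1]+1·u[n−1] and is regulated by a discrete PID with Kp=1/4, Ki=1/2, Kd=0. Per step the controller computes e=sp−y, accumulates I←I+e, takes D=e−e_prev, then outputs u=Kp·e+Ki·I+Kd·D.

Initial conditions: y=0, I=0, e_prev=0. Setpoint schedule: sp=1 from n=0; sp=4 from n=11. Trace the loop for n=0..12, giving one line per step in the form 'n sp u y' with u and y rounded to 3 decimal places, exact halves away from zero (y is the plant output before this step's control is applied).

(exact arithmetic carried between steps; '≈' marks a value shown rounded to 6 d.p. or computed from one; I and e_prev carry over from the previous line; the table rounds u and y to 3 d.p., halves away from zero)
n=0: y=0, sp=1, e=sp−y=1; I=1, D=e−e_prev=1; u=1/4·1+1/2·1+0·1=0.75; next y=-1/10·0+1·0.75=0.75
n=1: y=0.75, sp=1, e=sp−y=0.25; I=1.25, D=e−e_prev=-0.75; u=1/4·0.25+1/2·1.25+0·(-0.75)=0.6875; next y=-1/10·0.75+1·0.6875=0.6125
n=2: y=0.6125, sp=1, e=sp−y=0.3875; I=1.6375, D=e−e_prev=0.1375; u=1/4·0.3875+1/2·1.6375+0·0.1375=0.915625; next y=-1/10·0.6125+1·0.915625=0.854375
n=3: y=0.854375, sp=1, e=sp−y=0.145625; I=1.783125, D=e−e_prev=-0.241875; u=1/4·0.145625+1/2·1.783125+0·(-0.241875)≈0.927969; next y=-1/10·0.854375+1·0.927969≈0.842531
n=4: y≈0.842531, sp=1, e=sp−y≈0.157469; I≈1.940594, D=e−e_prev≈0.011844; u=1/4·0.157469+1/2·1.940594+0·0.011844≈1.009664; next y=-1/10·0.842531+1·1.009664≈0.925411
n=5: y≈0.925411, sp=1, e=sp−y≈0.074589; I≈2.015183, D=e−e_prev≈-0.082880; u=1/4·0.074589+1/2·2.015183+0·(-0.082880)≈1.026239; next y=-1/10·0.925411+1·1.026239≈0.933698
n=6: y≈0.933698, sp=1, e=sp−y≈0.066302; I≈2.081485, D=e−e_prev≈-0.008287; u=1/4·0.066302+1/2·2.081485+0·(-0.008287)≈1.057318; next y=-1/10·0.933698+1·1.057318≈0.963948
n=7: y≈0.963948, sp=1, e=sp−y≈0.036052; I≈2.117537, D=e−e_prev≈-0.030251; u=1/4·0.036052+1/2·2.117537+0·(-0.030251)≈1.067781; next y=-1/10·0.963948+1·1.067781≈0.971386
n=8: y≈0.971386, sp=1, e=sp−y≈0.028614; I≈2.146150, D=e−e_prev≈-0.007438; u=1/4·0.028614+1/2·2.146150+0·(-0.007438)≈1.080229; next y=-1/10·0.971386+1·1.080229≈0.983090
n=9: y≈0.983090, sp=1, e=sp−y≈0.016910; I≈2.163060, D=e−e_prev≈-0.011704; u=1/4·0.016910+1/2·2.163060+0·(-0.011704)≈1.085758; next y=-1/10·0.983090+1·1.085758≈0.987449
n=10: y≈0.987449, sp=1, e=sp−y≈0.012551; I≈2.175612, D=e−e_prev≈-0.004359; u=1/4·0.012551+1/2·2.175612+0·(-0.004359)≈1.090944; next y=-1/10·0.987449+1·1.090944≈0.992199
n=11: y≈0.992199, sp=4, e=sp−y≈3.007801; I≈5.183413, D=e−e_prev≈2.995250; u=1/4·3.007801+1/2·5.183413+0·2.995250≈3.343657; next y=-1/10·0.992199+1·3.343657≈3.244437
n=12: y≈3.244437, sp=4, e=sp−y≈0.755563; I≈5.938976, D=e−e_prev≈-2.252238; u=1/4·0.755563+1/2·5.938976+0·(-2.252238)≈3.158379; next y=-1/10·3.244437+1·3.158379≈2.833935

0 1 0.750 0.000
1 1 0.688 0.750
2 1 0.916 0.613
3 1 0.928 0.854
4 1 1.010 0.843
5 1 1.026 0.925
6 1 1.057 0.934
7 1 1.068 0.964
8 1 1.080 0.971
9 1 1.086 0.983
10 1 1.091 0.987
11 4 3.344 0.992
12 4 3.158 3.244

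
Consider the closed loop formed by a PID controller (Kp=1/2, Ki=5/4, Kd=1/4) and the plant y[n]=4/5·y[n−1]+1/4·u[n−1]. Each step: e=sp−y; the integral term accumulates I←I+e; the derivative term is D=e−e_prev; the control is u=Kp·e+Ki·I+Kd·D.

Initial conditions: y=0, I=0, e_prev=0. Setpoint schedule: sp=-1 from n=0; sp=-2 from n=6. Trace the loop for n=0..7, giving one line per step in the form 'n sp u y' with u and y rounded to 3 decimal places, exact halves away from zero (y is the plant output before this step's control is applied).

0 -1 -2.000 0.000
1 -1 -2.000 -0.500
2 -1 -1.950 -0.900
3 -1 -1.560 -1.208
4 -1 -1.081 -1.356
5 -1 -0.675 -1.355
6 -2 -2.435 -1.253
7 -2 -2.377 -1.611

(exact arithmetic carried between steps; '≈' marks a value shown rounded to 6 d.p. or computed from one; I and e_prev carry over from the previous line; the table rounds u and y to 3 d.p., halves away from zero)
n=0: y=0, sp=-1, e=sp−y=-1; I=-1, D=e−e_prev=-1; u=1/2·(-1)+5/4·(-1)+1/4·(-1)=-2; next y=4/5·0+1/4·(-2)=-0.5
n=1: y=-0.5, sp=-1, e=sp−y=-0.5; I=-1.5, D=e−e_prev=0.5; u=1/2·(-0.5)+5/4·(-1.5)+1/4·0.5=-2; next y=4/5·(-0.5)+1/4·(-2)=-0.9
n=2: y=-0.9, sp=-1, e=sp−y=-0.1; I=-1.6, D=e−e_prev=0.4; u=1/2·(-0.1)+5/4·(-1.6)+1/4·0.4=-1.95; next y=4/5·(-0.9)+1/4·(-1.95)=-1.2075
n=3: y=-1.2075, sp=-1, e=sp−y=0.2075; I=-1.3925, D=e−e_prev=0.3075; u=1/2·0.2075+5/4·(-1.3925)+1/4·0.3075=-1.56; next y=4/5·(-1.2075)+1/4·(-1.56)=-1.356
n=4: y=-1.356, sp=-1, e=sp−y=0.356; I=-1.0365, D=e−e_prev=0.1485; u=1/2·0.356+5/4·(-1.0365)+1/4·0.1485=-1.0805; next y=4/5·(-1.356)+1/4·(-1.0805)=-1.354925
n=5: y=-1.354925, sp=-1, e=sp−y=0.354925; I=-0.681575, D=e−e_prev=-0.001075; u=1/2·0.354925+5/4·(-0.681575)+1/4·(-0.001075)=-0.674775; next y=4/5·(-1.354925)+1/4·(-0.674775)≈-1.252634
n=6: y≈-1.252634, sp=-2, e=sp−y≈-0.747366; I≈-1.428941, D=e−e_prev≈-1.102291; u=1/2·(-0.747366)+5/4·(-1.428941)+1/4·(-1.102291)≈-2.435433; next y=4/5·(-1.252634)+1/4·(-2.435433)≈-1.610965
n=7: y≈-1.610965, sp=-2, e=sp−y≈-0.389035; I≈-1.817976, D=e−e_prev≈0.358331; u=1/2·(-0.389035)+5/4·(-1.817976)+1/4·0.358331≈-2.377405; next y=4/5·(-1.610965)+1/4·(-2.377405)≈-1.883123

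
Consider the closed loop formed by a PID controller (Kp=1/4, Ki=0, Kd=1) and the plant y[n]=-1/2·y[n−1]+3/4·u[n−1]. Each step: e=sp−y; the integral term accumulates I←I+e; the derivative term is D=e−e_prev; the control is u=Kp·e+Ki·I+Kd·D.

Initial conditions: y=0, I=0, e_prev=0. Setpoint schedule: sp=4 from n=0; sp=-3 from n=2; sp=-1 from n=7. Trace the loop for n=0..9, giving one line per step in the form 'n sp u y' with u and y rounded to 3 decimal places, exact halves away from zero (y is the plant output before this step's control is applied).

0 4 5.000 0.000
1 4 -3.688 3.750
2 -3 1.801 -4.641
3 -3 -9.979 3.671
4 -3 14.571 -9.320
5 -3 -29.555 15.588
6 -3 52.288 -29.960
7 -1 -95.956 54.196
8 -1 177.777 -99.065
9 -1 -327.896 182.865

(exact arithmetic carried between steps; '≈' marks a value shown rounded to 6 d.p. or computed from one; I and e_prev carry over from the previous line; the table rounds u and y to 3 d.p., halves away from zero)
n=0: y=0, sp=4, e=sp−y=4; I=4, D=e−e_prev=4; u=1/4·4+0·4+1·4=5; next y=-1/2·0+3/4·5=3.75
n=1: y=3.75, sp=4, e=sp−y=0.25; I=4.25, D=e−e_prev=-3.75; u=1/4·0.25+0·4.25+1·(-3.75)=-3.6875; next y=-1/2·3.75+3/4·(-3.6875)=-4.640625
n=2: y=-4.640625, sp=-3, e=sp−y=1.640625; I=5.890625, D=e−e_prev=1.390625; u=1/4·1.640625+0·5.890625+1·1.390625≈1.800781; next y=-1/2·(-4.640625)+3/4·1.800781≈3.670898
n=3: y≈3.670898, sp=-3, e=sp−y≈-6.670898; I≈-0.780273, D=e−e_prev≈-8.311523; u=1/4·(-6.670898)+0·(-0.780273)+1·(-8.311523)≈-9.979248; next y=-1/2·3.670898+3/4·(-9.979248)≈-9.319885
n=4: y≈-9.319885, sp=-3, e=sp−y≈6.319885; I≈5.539612, D=e−e_prev≈12.990784; u=1/4·6.319885+0·5.539612+1·12.990784≈14.570755; next y=-1/2·(-9.319885)+3/4·14.570755≈15.588009
n=5: y≈15.588009, sp=-3, e=sp−y≈-18.588009; I≈-13.048397, D=e−e_prev≈-24.907894; u=1/4·(-18.588009)+0·(-13.048397)+1·(-24.907894)≈-29.554896; next y=-1/2·15.588009+3/4·(-29.554896)≈-29.960177
n=6: y≈-29.960177, sp=-3, e=sp−y≈26.960177; I≈13.911780, D=e−e_prev≈45.548186; u=1/4·26.960177+0·13.911780+1·45.548186≈52.288230; next y=-1/2·(-29.960177)+3/4·52.288230≈54.196261
n=7: y≈54.196261, sp=-1, e=sp−y≈-55.196261; I≈-41.284481, D=e−e_prev≈-82.156437; u=1/4·(-55.196261)+0·(-41.284481)+1·(-82.156437)≈-95.955503; next y=-1/2·54.196261+3/4·(-95.955503)≈-99.064757
n=8: y≈-99.064757, sp=-1, e=sp−y≈98.064757; I≈56.780276, D=e−e_prev≈153.261018; u=1/4·98.064757+0·56.780276+1·153.261018≈177.777207; next y=-1/2·(-99.064757)+3/4·177.777207≈182.865284
n=9: y≈182.865284, sp=-1, e=sp−y≈-183.865284; I≈-127.085008, D=e−e_prev≈-281.930041; u=1/4·(-183.865284)+0·(-127.085008)+1·(-281.930041)≈-327.896362; next y=-1/2·182.865284+3/4·(-327.896362)≈-337.354914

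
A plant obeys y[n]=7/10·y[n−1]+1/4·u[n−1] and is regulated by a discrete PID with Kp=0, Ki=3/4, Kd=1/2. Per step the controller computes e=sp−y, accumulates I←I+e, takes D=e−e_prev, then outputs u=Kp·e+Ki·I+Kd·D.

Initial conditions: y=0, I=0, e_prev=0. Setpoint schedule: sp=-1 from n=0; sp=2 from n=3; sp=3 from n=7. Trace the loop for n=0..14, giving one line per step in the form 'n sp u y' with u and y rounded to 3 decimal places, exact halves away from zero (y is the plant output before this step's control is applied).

0 -1 -1.250 0.000
1 -1 -1.109 -0.313
2 -1 -1.552 -0.496
3 2 2.027 -0.735
4 2 1.550 -0.008
5 2 2.932 0.382
6 2 3.568 1.000
7 3 5.137 1.592
8 3 4.980 2.399
9 3 5.178 2.924
10 3 4.976 3.341
11 3 4.626 3.583
12 3 4.208 3.665
13 3 3.810 3.617
14 3 3.489 3.484

(exact arithmetic carried between steps; '≈' marks a value shown rounded to 6 d.p. or computed from one; I and e_prev carry over from the previous line; the table rounds u and y to 3 d.p., halves away from zero)
n=0: y=0, sp=-1, e=sp−y=-1; I=-1, D=e−e_prev=-1; u=0·(-1)+3/4·(-1)+1/2·(-1)=-1.25; next y=7/10·0+1/4·(-1.25)=-0.3125
n=1: y=-0.3125, sp=-1, e=sp−y=-0.6875; I=-1.6875, D=e−e_prev=0.3125; u=0·(-0.6875)+3/4·(-1.6875)+1/2·0.3125=-1.109375; next y=7/10·(-0.3125)+1/4·(-1.109375)≈-0.496094
n=2: y≈-0.496094, sp=-1, e=sp−y≈-0.503906; I≈-2.191406, D=e−e_prev≈0.183594; u=0·(-0.503906)+3/4·(-2.191406)+1/2·0.183594≈-1.551758; next y=7/10·(-0.496094)+1/4·(-1.551758)≈-0.735205
n=3: y≈-0.735205, sp=2, e=sp−y≈2.735205; I≈0.543799, D=e−e_prev≈3.239111; u=0·2.735205+3/4·0.543799+1/2·3.239111≈2.027405; next y=7/10·(-0.735205)+1/4·2.027405≈-0.007792
n=4: y≈-0.007792, sp=2, e=sp−y≈2.007792; I≈2.551591, D=e−e_prev≈-0.727413; u=0·2.007792+3/4·2.551591+1/2·(-0.727413)≈1.549987; next y=7/10·(-0.007792)+1/4·1.549987≈0.382042
n=5: y≈0.382042, sp=2, e=sp−y≈1.617958; I≈4.169549, D=e−e_prev≈-0.389834; u=0·1.617958+3/4·4.169549+1/2·(-0.389834)≈2.932245; next y=7/10·0.382042+1/4·2.932245≈1.000491
n=6: y≈1.000491, sp=2, e=sp−y≈0.999509; I≈5.169058, D=e−e_prev≈-0.618449; u=0·0.999509+3/4·5.169058+1/2·(-0.618449)≈3.567570; next y=7/10·1.000491+1/4·3.567570≈1.592236
n=7: y≈1.592236, sp=3, e=sp−y≈1.407764; I≈6.576823, D=e−e_prev≈0.408255; u=0·1.407764+3/4·6.576823+1/2·0.408255≈5.136744; next y=7/10·1.592236+1/4·5.136744≈2.398751
n=8: y≈2.398751, sp=3, e=sp−y≈0.601249; I≈7.178071, D=e−e_prev≈-0.806515; u=0·0.601249+3/4·7.178071+1/2·(-0.806515)≈4.980296; next y=7/10·2.398751+1/4·4.980296≈2.924200
n=9: y≈2.924200, sp=3, e=sp−y≈0.075800; I≈7.253872, D=e−e_prev≈-0.525449; u=0·0.075800+3/4·7.253872+1/2·(-0.525449)≈5.177679; next y=7/10·2.924200+1/4·5.177679≈3.341360
n=10: y≈3.341360, sp=3, e=sp−y≈-0.341360; I≈6.912512, D=e−e_prev≈-0.417160; u=0·(-0.341360)+3/4·6.912512+1/2·(-0.417160)≈4.975804; next y=7/10·3.341360+1/4·4.975804≈3.582903
n=11: y≈3.582903, sp=3, e=sp−y≈-0.582903; I≈6.329609, D=e−e_prev≈-0.241543; u=0·(-0.582903)+3/4·6.329609+1/2·(-0.241543)≈4.626435; next y=7/10·3.582903+1/4·4.626435≈3.664641
n=12: y≈3.664641, sp=3, e=sp−y≈-0.664641; I≈5.664968, D=e−e_prev≈-0.081738; u=0·(-0.664641)+3/4·5.664968+1/2·(-0.081738)≈4.207857; next y=7/10·3.664641+1/4·4.207857≈3.617213
n=13: y≈3.617213, sp=3, e=sp−y≈-0.617213; I≈5.047755, D=e−e_prev≈0.047428; u=0·(-0.617213)+3/4·5.047755+1/2·0.047428≈3.809531; next y=7/10·3.617213+1/4·3.809531≈3.484432
n=14: y≈3.484432, sp=3, e=sp−y≈-0.484432; I≈4.563324, D=e−e_prev≈0.132781; u=0·(-0.484432)+3/4·4.563324+1/2·0.132781≈3.488883; next y=7/10·3.484432+1/4·3.488883≈3.311323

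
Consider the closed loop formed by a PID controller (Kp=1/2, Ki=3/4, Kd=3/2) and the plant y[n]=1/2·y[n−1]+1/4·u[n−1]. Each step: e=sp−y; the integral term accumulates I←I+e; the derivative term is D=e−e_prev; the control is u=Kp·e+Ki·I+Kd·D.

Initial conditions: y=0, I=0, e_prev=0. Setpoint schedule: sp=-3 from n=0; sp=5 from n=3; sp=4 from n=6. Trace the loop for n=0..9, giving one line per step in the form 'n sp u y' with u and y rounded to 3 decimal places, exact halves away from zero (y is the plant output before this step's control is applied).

(exact arithmetic carried between steps; '≈' marks a value shown rounded to 6 d.p. or computed from one; I and e_prev carry over from the previous line; the table rounds u and y to 3 d.p., halves away from zero)
n=0: y=0, sp=-3, e=sp−y=-3; I=-3, D=e−e_prev=-3; u=1/2·(-3)+3/4·(-3)+3/2·(-3)=-8.25; next y=1/2·0+1/4·(-8.25)=-2.0625
n=1: y=-2.0625, sp=-3, e=sp−y=-0.9375; I=-3.9375, D=e−e_prev=2.0625; u=1/2·(-0.9375)+3/4·(-3.9375)+3/2·2.0625=-0.328125; next y=1/2·(-2.0625)+1/4·(-0.328125)≈-1.113281
n=2: y≈-1.113281, sp=-3, e=sp−y≈-1.886719; I≈-5.824219, D=e−e_prev≈-0.949219; u=1/2·(-1.886719)+3/4·(-5.824219)+3/2·(-0.949219)≈-6.735352; next y=1/2·(-1.113281)+1/4·(-6.735352)≈-2.240479
n=3: y≈-2.240479, sp=5, e=sp−y≈7.240479; I≈1.416260, D=e−e_prev≈9.127197; u=1/2·7.240479+3/4·1.416260+3/2·9.127197≈18.373230; next y=1/2·(-2.240479)+1/4·18.373230≈3.473068
n=4: y≈3.473068, sp=5, e=sp−y≈1.526932; I≈2.943192, D=e−e_prev≈-5.713547; u=1/2·1.526932+3/4·2.943192+3/2·(-5.713547)≈-5.599461; next y=1/2·3.473068+1/4·(-5.599461)≈0.336669
n=5: y≈0.336669, sp=5, e=sp−y≈4.663331; I≈7.606523, D=e−e_prev≈3.136399; u=1/2·4.663331+3/4·7.606523+3/2·3.136399≈12.741156; next y=1/2·0.336669+1/4·12.741156≈3.353624
n=6: y≈3.353624, sp=4, e=sp−y≈0.646376; I≈8.252899, D=e−e_prev≈-4.016955; u=1/2·0.646376+3/4·8.252899+3/2·(-4.016955)≈0.487431; next y=1/2·3.353624+1/4·0.487431≈1.798669
n=7: y≈1.798669, sp=4, e=sp−y≈2.201331; I≈10.454230, D=e−e_prev≈1.554954; u=1/2·2.201331+3/4·10.454230+3/2·1.554954≈11.273769; next y=1/2·1.798669+1/4·11.273769≈3.717777
n=8: y≈3.717777, sp=4, e=sp−y≈0.282223; I≈10.736453, D=e−e_prev≈-1.919107; u=1/2·0.282223+3/4·10.736453+3/2·(-1.919107)≈5.314790; next y=1/2·3.717777+1/4·5.314790≈3.187586
n=9: y≈3.187586, sp=4, e=sp−y≈0.812414; I≈11.548867, D=e−e_prev≈0.530191; u=1/2·0.812414+3/4·11.548867+3/2·0.530191≈9.863144; next y=1/2·3.187586+1/4·9.863144≈4.059579

0 -3 -8.250 0.000
1 -3 -0.328 -2.063
2 -3 -6.735 -1.113
3 5 18.373 -2.240
4 5 -5.599 3.473
5 5 12.741 0.337
6 4 0.487 3.354
7 4 11.274 1.799
8 4 5.315 3.718
9 4 9.863 3.188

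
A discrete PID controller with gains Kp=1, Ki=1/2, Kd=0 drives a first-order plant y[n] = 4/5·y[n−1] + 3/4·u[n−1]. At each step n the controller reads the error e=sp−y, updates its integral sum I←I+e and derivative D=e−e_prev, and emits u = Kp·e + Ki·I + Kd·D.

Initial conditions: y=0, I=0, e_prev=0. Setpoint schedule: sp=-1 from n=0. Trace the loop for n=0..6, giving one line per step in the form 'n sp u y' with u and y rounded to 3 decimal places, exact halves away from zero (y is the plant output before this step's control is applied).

(exact arithmetic carried between steps; '≈' marks a value shown rounded to 6 d.p. or computed from one; I and e_prev carry over from the previous line; the table rounds u and y to 3 d.p., halves away from zero)
n=0: y=0, sp=-1, e=sp−y=-1; I=-1, D=e−e_prev=-1; u=1·(-1)+1/2·(-1)+0·(-1)=-1.5; next y=4/5·0+3/4·(-1.5)=-1.125
n=1: y=-1.125, sp=-1, e=sp−y=0.125; I=-0.875, D=e−e_prev=1.125; u=1·0.125+1/2·(-0.875)+0·1.125=-0.3125; next y=4/5·(-1.125)+3/4·(-0.3125)=-1.134375
n=2: y=-1.134375, sp=-1, e=sp−y=0.134375; I=-0.740625, D=e−e_prev=0.009375; u=1·0.134375+1/2·(-0.740625)+0·0.009375≈-0.235938; next y=4/5·(-1.134375)+3/4·(-0.235938)≈-1.084453
n=3: y≈-1.084453, sp=-1, e=sp−y≈0.084453; I≈-0.656172, D=e−e_prev≈-0.049922; u=1·0.084453+1/2·(-0.656172)+0·(-0.049922)≈-0.243633; next y=4/5·(-1.084453)+3/4·(-0.243633)≈-1.050287
n=4: y≈-1.050287, sp=-1, e=sp−y≈0.050287; I≈-0.605885, D=e−e_prev≈-0.034166; u=1·0.050287+1/2·(-0.605885)+0·(-0.034166)≈-0.252655; next y=4/5·(-1.050287)+3/4·(-0.252655)≈-1.029721
n=5: y≈-1.029721, sp=-1, e=sp−y≈0.029721; I≈-0.576164, D=e−e_prev≈-0.020566; u=1·0.029721+1/2·(-0.576164)+0·(-0.020566)≈-0.258361; next y=4/5·(-1.029721)+3/4·(-0.258361)≈-1.017547
n=6: y≈-1.017547, sp=-1, e=sp−y≈0.017547; I≈-0.558616, D=e−e_prev≈-0.012174; u=1·0.017547+1/2·(-0.558616)+0·(-0.012174)≈-0.261761; next y=4/5·(-1.017547)+3/4·(-0.261761)≈-1.010358

0 -1 -1.500 0.000
1 -1 -0.313 -1.125
2 -1 -0.236 -1.134
3 -1 -0.244 -1.084
4 -1 -0.253 -1.050
5 -1 -0.258 -1.030
6 -1 -0.262 -1.018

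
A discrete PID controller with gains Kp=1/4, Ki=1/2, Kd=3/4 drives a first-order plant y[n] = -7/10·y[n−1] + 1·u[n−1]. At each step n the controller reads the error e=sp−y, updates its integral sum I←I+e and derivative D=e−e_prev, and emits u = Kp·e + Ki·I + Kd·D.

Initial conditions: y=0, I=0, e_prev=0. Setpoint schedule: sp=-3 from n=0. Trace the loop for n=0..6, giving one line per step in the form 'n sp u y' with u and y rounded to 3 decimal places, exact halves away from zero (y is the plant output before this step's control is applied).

0 -3 -4.500 0.000
1 -3 3.000 -4.500
2 -3 -15.600 6.150
3 -3 26.895 -19.905
4 -3 -75.294 40.829
5 -3 165.396 -103.874
6 -3 -405.666 238.107

(exact arithmetic carried between steps; '≈' marks a value shown rounded to 6 d.p. or computed from one; I and e_prev carry over from the previous line; the table rounds u and y to 3 d.p., halves away from zero)
n=0: y=0, sp=-3, e=sp−y=-3; I=-3, D=e−e_prev=-3; u=1/4·(-3)+1/2·(-3)+3/4·(-3)=-4.5; next y=-7/10·0+1·(-4.5)=-4.5
n=1: y=-4.5, sp=-3, e=sp−y=1.5; I=-1.5, D=e−e_prev=4.5; u=1/4·1.5+1/2·(-1.5)+3/4·4.5=3; next y=-7/10·(-4.5)+1·3=6.15
n=2: y=6.15, sp=-3, e=sp−y=-9.15; I=-10.65, D=e−e_prev=-10.65; u=1/4·(-9.15)+1/2·(-10.65)+3/4·(-10.65)=-15.6; next y=-7/10·6.15+1·(-15.6)=-19.905
n=3: y=-19.905, sp=-3, e=sp−y=16.905; I=6.255, D=e−e_prev=26.055; u=1/4·16.905+1/2·6.255+3/4·26.055=26.895; next y=-7/10·(-19.905)+1·26.895=40.8285
n=4: y=40.8285, sp=-3, e=sp−y=-43.8285; I=-37.5735, D=e−e_prev=-60.7335; u=1/4·(-43.8285)+1/2·(-37.5735)+3/4·(-60.7335)=-75.294; next y=-7/10·40.8285+1·(-75.294)=-103.87395
n=5: y=-103.87395, sp=-3, e=sp−y=100.87395; I=63.30045, D=e−e_prev=144.70245; u=1/4·100.87395+1/2·63.30045+3/4·144.70245=165.39555; next y=-7/10·(-103.87395)+1·165.39555=238.107315
n=6: y=238.107315, sp=-3, e=sp−y=-241.107315; I=-177.806865, D=e−e_prev=-341.981265; u=1/4·(-241.107315)+1/2·(-177.806865)+3/4·(-341.981265)=-405.66621; next y=-7/10·238.107315+1·(-405.66621)≈-572.341331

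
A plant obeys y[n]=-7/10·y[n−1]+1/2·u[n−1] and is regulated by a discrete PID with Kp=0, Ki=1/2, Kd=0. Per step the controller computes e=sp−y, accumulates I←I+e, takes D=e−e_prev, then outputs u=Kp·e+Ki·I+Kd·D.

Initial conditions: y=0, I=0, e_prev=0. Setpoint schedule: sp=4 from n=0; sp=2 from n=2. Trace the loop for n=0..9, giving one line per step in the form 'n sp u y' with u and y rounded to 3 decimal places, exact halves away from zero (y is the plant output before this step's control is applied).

0 4 2.000 0.000
1 4 3.500 1.000
2 2 3.975 1.050
3 2 4.349 1.253
4 2 4.700 1.298
5 2 4.979 1.442
6 2 5.239 1.480
7 2 5.447 1.583
8 2 5.640 1.615
9 2 5.795 1.689

(exact arithmetic carried between steps; '≈' marks a value shown rounded to 6 d.p. or computed from one; I and e_prev carry over from the previous line; the table rounds u and y to 3 d.p., halves away from zero)
n=0: y=0, sp=4, e=sp−y=4; I=4, D=e−e_prev=4; u=0·4+1/2·4+0·4=2; next y=-7/10·0+1/2·2=1
n=1: y=1, sp=4, e=sp−y=3; I=7, D=e−e_prev=-1; u=0·3+1/2·7+0·(-1)=3.5; next y=-7/10·1+1/2·3.5=1.05
n=2: y=1.05, sp=2, e=sp−y=0.95; I=7.95, D=e−e_prev=-2.05; u=0·0.95+1/2·7.95+0·(-2.05)=3.975; next y=-7/10·1.05+1/2·3.975=1.2525
n=3: y=1.2525, sp=2, e=sp−y=0.7475; I=8.6975, D=e−e_prev=-0.2025; u=0·0.7475+1/2·8.6975+0·(-0.2025)=4.34875; next y=-7/10·1.2525+1/2·4.34875=1.297625
n=4: y=1.297625, sp=2, e=sp−y=0.702375; I=9.399875, D=e−e_prev=-0.045125; u=0·0.702375+1/2·9.399875+0·(-0.045125)≈4.699938; next y=-7/10·1.297625+1/2·4.699938≈1.441631
n=5: y≈1.441631, sp=2, e=sp−y≈0.558369; I≈9.958244, D=e−e_prev≈-0.144006; u=0·0.558369+1/2·9.958244+0·(-0.144006)≈4.979122; next y=-7/10·1.441631+1/2·4.979122≈1.480419
n=6: y≈1.480419, sp=2, e=sp−y≈0.519581; I≈10.477825, D=e−e_prev≈-0.038788; u=0·0.519581+1/2·10.477825+0·(-0.038788)≈5.238912; next y=-7/10·1.480419+1/2·5.238912≈1.583163
n=7: y≈1.583163, sp=2, e=sp−y≈0.416837; I≈10.894662, D=e−e_prev≈-0.102744; u=0·0.416837+1/2·10.894662+0·(-0.102744)≈5.447331; next y=-7/10·1.583163+1/2·5.447331≈1.615451
n=8: y≈1.615451, sp=2, e=sp−y≈0.384549; I≈11.279210, D=e−e_prev≈-0.032289; u=0·0.384549+1/2·11.279210+0·(-0.032289)≈5.639605; next y=-7/10·1.615451+1/2·5.639605≈1.688987
n=9: y≈1.688987, sp=2, e=sp−y≈0.311013; I≈11.590224, D=e−e_prev≈-0.073535; u=0·0.311013+1/2·11.590224+0·(-0.073535)≈5.795112; next y=-7/10·1.688987+1/2·5.795112≈1.715265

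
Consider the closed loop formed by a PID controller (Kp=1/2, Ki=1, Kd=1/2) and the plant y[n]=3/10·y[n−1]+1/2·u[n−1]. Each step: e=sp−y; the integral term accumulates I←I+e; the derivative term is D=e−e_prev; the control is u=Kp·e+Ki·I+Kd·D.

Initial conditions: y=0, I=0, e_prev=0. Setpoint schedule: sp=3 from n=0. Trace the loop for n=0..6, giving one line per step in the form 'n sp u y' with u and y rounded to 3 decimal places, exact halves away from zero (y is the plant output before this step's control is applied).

(exact arithmetic carried between steps; '≈' marks a value shown rounded to 6 d.p. or computed from one; I and e_prev carry over from the previous line; the table rounds u and y to 3 d.p., halves away from zero)
n=0: y=0, sp=3, e=sp−y=3; I=3, D=e−e_prev=3; u=1/2·3+1·3+1/2·3=6; next y=3/10·0+1/2·6=3
n=1: y=3, sp=3, e=sp−y=0; I=3, D=e−e_prev=-3; u=1/2·0+1·3+1/2·(-3)=1.5; next y=3/10·3+1/2·1.5=1.65
n=2: y=1.65, sp=3, e=sp−y=1.35; I=4.35, D=e−e_prev=1.35; u=1/2·1.35+1·4.35+1/2·1.35=5.7; next y=3/10·1.65+1/2·5.7=3.345
n=3: y=3.345, sp=3, e=sp−y=-0.345; I=4.005, D=e−e_prev=-1.695; u=1/2·(-0.345)+1·4.005+1/2·(-1.695)=2.985; next y=3/10·3.345+1/2·2.985=2.496
n=4: y=2.496, sp=3, e=sp−y=0.504; I=4.509, D=e−e_prev=0.849; u=1/2·0.504+1·4.509+1/2·0.849=5.1855; next y=3/10·2.496+1/2·5.1855=3.34155
n=5: y=3.34155, sp=3, e=sp−y=-0.34155; I=4.16745, D=e−e_prev=-0.84555; u=1/2·(-0.34155)+1·4.16745+1/2·(-0.84555)=3.5739; next y=3/10·3.34155+1/2·3.5739=2.789415
n=6: y=2.789415, sp=3, e=sp−y=0.210585; I=4.378035, D=e−e_prev=0.552135; u=1/2·0.210585+1·4.378035+1/2·0.552135=4.759395; next y=3/10·2.789415+1/2·4.759395=3.216522

0 3 6.000 0.000
1 3 1.500 3.000
2 3 5.700 1.650
3 3 2.985 3.345
4 3 5.186 2.496
5 3 3.574 3.342
6 3 4.759 2.789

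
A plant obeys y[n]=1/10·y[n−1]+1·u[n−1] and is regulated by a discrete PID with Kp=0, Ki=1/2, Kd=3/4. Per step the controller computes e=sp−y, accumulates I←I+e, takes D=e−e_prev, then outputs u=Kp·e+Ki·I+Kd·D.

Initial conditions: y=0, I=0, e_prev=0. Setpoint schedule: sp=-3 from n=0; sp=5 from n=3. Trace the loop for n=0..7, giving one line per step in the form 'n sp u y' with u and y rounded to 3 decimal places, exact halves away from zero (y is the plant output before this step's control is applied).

0 -3 -3.750 0.000
1 -3 1.688 -3.750
2 -3 -7.078 1.313
3 5 14.887 -6.947
4 5 -17.758 14.192
5 5 31.664 -16.339
6 5 -38.526 30.030
7 5 65.677 -35.523

(exact arithmetic carried between steps; '≈' marks a value shown rounded to 6 d.p. or computed from one; I and e_prev carry over from the previous line; the table rounds u and y to 3 d.p., halves away from zero)
n=0: y=0, sp=-3, e=sp−y=-3; I=-3, D=e−e_prev=-3; u=0·(-3)+1/2·(-3)+3/4·(-3)=-3.75; next y=1/10·0+1·(-3.75)=-3.75
n=1: y=-3.75, sp=-3, e=sp−y=0.75; I=-2.25, D=e−e_prev=3.75; u=0·0.75+1/2·(-2.25)+3/4·3.75=1.6875; next y=1/10·(-3.75)+1·1.6875=1.3125
n=2: y=1.3125, sp=-3, e=sp−y=-4.3125; I=-6.5625, D=e−e_prev=-5.0625; u=0·(-4.3125)+1/2·(-6.5625)+3/4·(-5.0625)=-7.078125; next y=1/10·1.3125+1·(-7.078125)=-6.946875
n=3: y=-6.946875, sp=5, e=sp−y=11.946875; I=5.384375, D=e−e_prev=16.259375; u=0·11.946875+1/2·5.384375+3/4·16.259375≈14.886719; next y=1/10·(-6.946875)+1·14.886719≈14.192031
n=4: y≈14.192031, sp=5, e=sp−y≈-9.192031; I≈-3.807656, D=e−e_prev≈-21.138906; u=0·(-9.192031)+1/2·(-3.807656)+3/4·(-21.138906)≈-17.758008; next y=1/10·14.192031+1·(-17.758008)≈-16.338805
n=5: y≈-16.338805, sp=5, e=sp−y≈21.338805; I≈17.531148, D=e−e_prev≈30.530836; u=0·21.338805+1/2·17.531148+3/4·30.530836≈31.663701; next y=1/10·(-16.338805)+1·31.663701≈30.029821
n=6: y≈30.029821, sp=5, e=sp−y≈-25.029821; I≈-7.498672, D=e−e_prev≈-46.368625; u=0·(-25.029821)+1/2·(-7.498672)+3/4·(-46.368625)≈-38.525805; next y=1/10·30.029821+1·(-38.525805)≈-35.522823
n=7: y≈-35.522823, sp=5, e=sp−y≈40.522823; I≈33.024151, D=e−e_prev≈65.552644; u=0·40.522823+1/2·33.024151+3/4·65.552644≈65.676558; next y=1/10·(-35.522823)+1·65.676558≈62.124276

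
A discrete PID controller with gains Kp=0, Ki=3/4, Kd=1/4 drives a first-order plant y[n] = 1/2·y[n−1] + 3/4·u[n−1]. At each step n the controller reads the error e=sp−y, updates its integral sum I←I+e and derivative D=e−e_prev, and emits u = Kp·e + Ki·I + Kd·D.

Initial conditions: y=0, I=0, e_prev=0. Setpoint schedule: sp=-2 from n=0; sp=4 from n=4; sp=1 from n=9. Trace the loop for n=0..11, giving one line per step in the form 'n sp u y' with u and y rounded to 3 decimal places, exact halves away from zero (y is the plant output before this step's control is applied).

0 -2 -2.000 0.000
1 -2 -1.500 -1.500
2 -2 -1.875 -1.875
3 -2 -1.594 -2.344
4 4 4.570 -2.367
5 4 3.229 2.244
6 4 4.399 3.543
7 4 3.539 5.071
8 4 2.999 5.189
9 1 -0.518 4.844
10 1 0.073 2.033
11 1 -0.443 1.072

(exact arithmetic carried between steps; '≈' marks a value shown rounded to 6 d.p. or computed from one; I and e_prev carry over from the previous line; the table rounds u and y to 3 d.p., halves away from zero)
n=0: y=0, sp=-2, e=sp−y=-2; I=-2, D=e−e_prev=-2; u=0·(-2)+3/4·(-2)+1/4·(-2)=-2; next y=1/2·0+3/4·(-2)=-1.5
n=1: y=-1.5, sp=-2, e=sp−y=-0.5; I=-2.5, D=e−e_prev=1.5; u=0·(-0.5)+3/4·(-2.5)+1/4·1.5=-1.5; next y=1/2·(-1.5)+3/4·(-1.5)=-1.875
n=2: y=-1.875, sp=-2, e=sp−y=-0.125; I=-2.625, D=e−e_prev=0.375; u=0·(-0.125)+3/4·(-2.625)+1/4·0.375=-1.875; next y=1/2·(-1.875)+3/4·(-1.875)=-2.34375
n=3: y=-2.34375, sp=-2, e=sp−y=0.34375; I=-2.28125, D=e−e_prev=0.46875; u=0·0.34375+3/4·(-2.28125)+1/4·0.46875=-1.59375; next y=1/2·(-2.34375)+3/4·(-1.59375)≈-2.367188
n=4: y≈-2.367188, sp=4, e=sp−y≈6.367188; I≈4.085938, D=e−e_prev≈6.023438; u=0·6.367188+3/4·4.085938+1/4·6.023438≈4.570313; next y=1/2·(-2.367188)+3/4·4.570313≈2.244141
n=5: y≈2.244141, sp=4, e=sp−y≈1.755859; I≈5.841797, D=e−e_prev≈-4.611328; u=0·1.755859+3/4·5.841797+1/4·(-4.611328)≈3.228516; next y=1/2·2.244141+3/4·3.228516≈3.543457
n=6: y≈3.543457, sp=4, e=sp−y≈0.456543; I≈6.298340, D=e−e_prev≈-1.299316; u=0·0.456543+3/4·6.298340+1/4·(-1.299316)≈4.398926; next y=1/2·3.543457+3/4·4.398926≈5.070923
n=7: y≈5.070923, sp=4, e=sp−y≈-1.070923; I≈5.227417, D=e−e_prev≈-1.527466; u=0·(-1.070923)+3/4·5.227417+1/4·(-1.527466)≈3.538696; next y=1/2·5.070923+3/4·3.538696≈5.189484
n=8: y≈5.189484, sp=4, e=sp−y≈-1.189484; I≈4.037933, D=e−e_prev≈-0.118561; u=0·(-1.189484)+3/4·4.037933+1/4·(-0.118561)≈2.998810; next y=1/2·5.189484+3/4·2.998810≈4.843849
n=9: y≈4.843849, sp=1, e=sp−y≈-3.843849; I≈0.194084, D=e−e_prev≈-2.654366; u=0·(-3.843849)+3/4·0.194084+1/4·(-2.654366)≈-0.518028; next y=1/2·4.843849+3/4·(-0.518028)≈2.033403
n=10: y≈2.033403, sp=1, e=sp−y≈-1.033403; I≈-0.839319, D=e−e_prev≈2.810446; u=0·(-1.033403)+3/4·(-0.839319)+1/4·2.810446≈0.073122; next y=1/2·2.033403+3/4·0.073122≈1.071543
n=11: y≈1.071543, sp=1, e=sp−y≈-0.071543; I≈-0.910862, D=e−e_prev≈0.961860; u=0·(-0.071543)+3/4·(-0.910862)+1/4·0.961860≈-0.442682; next y=1/2·1.071543+3/4·(-0.442682)≈0.203760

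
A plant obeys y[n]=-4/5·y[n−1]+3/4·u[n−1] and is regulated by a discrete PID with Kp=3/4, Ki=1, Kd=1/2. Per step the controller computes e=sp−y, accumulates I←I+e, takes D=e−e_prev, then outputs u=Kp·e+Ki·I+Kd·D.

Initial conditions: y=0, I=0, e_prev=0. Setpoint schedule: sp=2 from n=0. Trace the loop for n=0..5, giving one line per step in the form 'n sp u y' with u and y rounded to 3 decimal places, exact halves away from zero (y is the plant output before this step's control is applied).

(exact arithmetic carried between steps; '≈' marks a value shown rounded to 6 d.p. or computed from one; I and e_prev carry over from the previous line; the table rounds u and y to 3 d.p., halves away from zero)
n=0: y=0, sp=2, e=sp−y=2; I=2, D=e−e_prev=2; u=3/4·2+1·2+1/2·2=4.5; next y=-4/5·0+3/4·4.5=3.375
n=1: y=3.375, sp=2, e=sp−y=-1.375; I=0.625, D=e−e_prev=-3.375; u=3/4·(-1.375)+1·0.625+1/2·(-3.375)=-2.09375; next y=-4/5·3.375+3/4·(-2.09375)≈-4.270313
n=2: y≈-4.270313, sp=2, e=sp−y≈6.270313; I≈6.895313, D=e−e_prev≈7.645313; u=3/4·6.270313+1·6.895313+1/2·7.645313≈15.420703; next y=-4/5·(-4.270313)+3/4·15.420703≈14.981777
n=3: y≈14.981777, sp=2, e=sp−y≈-12.981777; I≈-6.086465, D=e−e_prev≈-19.252090; u=3/4·(-12.981777)+1·(-6.086465)+1/2·(-19.252090)≈-25.448843; next y=-4/5·14.981777+3/4·(-25.448843)≈-31.072054
n=4: y≈-31.072054, sp=2, e=sp−y≈33.072054; I≈26.985589, D=e−e_prev≈46.053831; u=3/4·33.072054+1·26.985589+1/2·46.053831≈74.816545; next y=-4/5·(-31.072054)+3/4·74.816545≈80.970052
n=5: y≈80.970052, sp=2, e=sp−y≈-78.970052; I≈-51.984463, D=e−e_prev≈-112.042106; u=3/4·(-78.970052)+1·(-51.984463)+1/2·(-112.042106)≈-167.233055; next y=-4/5·80.970052+3/4·(-167.233055)≈-190.200833

0 2 4.500 0.000
1 2 -2.094 3.375
2 2 15.421 -4.270
3 2 -25.449 14.982
4 2 74.817 -31.072
5 2 -167.233 80.970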